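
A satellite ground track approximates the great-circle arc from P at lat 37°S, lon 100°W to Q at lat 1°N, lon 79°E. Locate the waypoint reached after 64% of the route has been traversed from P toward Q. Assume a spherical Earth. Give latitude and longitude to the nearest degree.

≈ lat 51°S, lon 77°E

Convert each endpoint to a unit vector on the sphere (x = cos φ cos λ, y = cos φ sin λ, z = sin φ).
The central angle between the endpoints is δ = arccos(p₁·p₂) ≈ 2.513 rad (144.0°).
Interpolate at f = 0.64 with slerp weights a = sin((1−f)δ)/sin δ ≈ 1.337, b = sin(fδ)/sin δ ≈ 1.700.
p = a·p₁ + b·p₂ ≈ (0.139, 0.616, -0.775); φ = arcsin(p_z) ≈ -50.82°, λ = atan2(p_y, p_x) ≈ 77.31°.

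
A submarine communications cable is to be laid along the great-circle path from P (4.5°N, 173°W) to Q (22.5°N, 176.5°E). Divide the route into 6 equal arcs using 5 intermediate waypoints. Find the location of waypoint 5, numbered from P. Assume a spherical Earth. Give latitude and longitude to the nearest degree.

≈ (20°N, 178°E)

Convert each endpoint to a unit vector on the sphere (x = cos φ cos λ, y = cos φ sin λ, z = sin φ).
The central angle between the endpoints is δ = arccos(p₁·p₂) ≈ 0.361 rad (20.7°).
Interpolate at f = 5/6 with slerp weights a = sin((1−f)δ)/sin δ ≈ 0.170, b = sin(fδ)/sin δ ≈ 0.839.
p = a·p₁ + b·p₂ ≈ (-0.942, 0.027, 0.334); φ = arcsin(p_z) ≈ 19.54°, λ = atan2(p_y, p_x) ≈ 178.38°.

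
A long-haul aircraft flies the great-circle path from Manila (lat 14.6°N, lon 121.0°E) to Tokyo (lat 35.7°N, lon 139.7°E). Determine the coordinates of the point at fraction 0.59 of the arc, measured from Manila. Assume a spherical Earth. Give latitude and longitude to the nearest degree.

≈ lat 27°N, lon 131°E

Write both endpoints as unit vectors p₁, p₂ with components (cos φ cos λ, cos φ sin λ, sin φ).
The central angle between the endpoints is δ = arccos(p₁·p₂) ≈ 0.470 rad (26.9°).
Interpolate at f = 0.59 with slerp weights a = sin((1−f)δ)/sin δ ≈ 0.423, b = sin(fδ)/sin δ ≈ 0.604.
p = a·p₁ + b·p₂ ≈ (-0.585, 0.668, 0.459); φ = arcsin(p_z) ≈ 27.34°, λ = atan2(p_y, p_x) ≈ 131.21°.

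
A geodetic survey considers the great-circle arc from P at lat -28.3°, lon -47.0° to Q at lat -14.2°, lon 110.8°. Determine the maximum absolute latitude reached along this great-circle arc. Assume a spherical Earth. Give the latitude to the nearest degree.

The great circle lies in the plane with unit normal n̂ = (p₁ × p₂)/|p₁ × p₂|.
Here n̂_z ≈ +0.437; the vertex latitude is φ_max = arccos|n̂_z| ≈ 64.1°.

≈ -64°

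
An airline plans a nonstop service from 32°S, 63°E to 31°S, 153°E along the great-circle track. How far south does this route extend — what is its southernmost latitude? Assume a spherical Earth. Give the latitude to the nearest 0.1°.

≈ 40.9°S

The great circle lies in the plane with unit normal n̂ = (p₁ × p₂)/|p₁ × p₂|.
Here n̂_z ≈ +0.756; the vertex latitude is φ_max = arccos|n̂_z| ≈ 40.9°.
Check via Clairaut: cos φ_max = |cos φ₁| · sin C = cos(32.0°)·sin(117.0°) ≈ 0.756, again giving ≈ 40.9°.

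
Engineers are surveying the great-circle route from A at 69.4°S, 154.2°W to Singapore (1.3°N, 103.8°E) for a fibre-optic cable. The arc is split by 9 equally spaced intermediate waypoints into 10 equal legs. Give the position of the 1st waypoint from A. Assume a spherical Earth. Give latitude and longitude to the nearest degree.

≈ 69°S, 179°E

The haversine formula gives a central angle δ ≈ 1.665 rad (95.4°) between the endpoints.
Interpolate at f = 1/10 with slerp weights a = sin((1−f)δ)/sin δ ≈ 1.002, b = sin(fδ)/sin δ ≈ 0.167.
p = a·p₁ + b·p₂ ≈ (-0.357, 0.008, -0.934); φ = arcsin(p_z) ≈ -69.07°, λ = atan2(p_y, p_x) ≈ 178.68°.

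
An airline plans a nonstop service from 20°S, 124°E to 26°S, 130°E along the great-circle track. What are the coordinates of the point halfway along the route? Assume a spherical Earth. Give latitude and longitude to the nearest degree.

≈ 23°S, 127°E

From cos δ = sin φ₁ sin φ₂ + cos φ₁ cos φ₂ cos Δλ, the central angle is δ ≈ 0.142 rad (8.2°).
Interpolate at f = 1/2 with slerp weights a = sin((1−f)δ)/sin δ ≈ 0.501, b = sin(fδ)/sin δ ≈ 0.501.
p = a·p₁ + b·p₂ ≈ (-0.553, 0.736, -0.391); φ = arcsin(p_z) ≈ -23.03°, λ = atan2(p_y, p_x) ≈ 126.93°.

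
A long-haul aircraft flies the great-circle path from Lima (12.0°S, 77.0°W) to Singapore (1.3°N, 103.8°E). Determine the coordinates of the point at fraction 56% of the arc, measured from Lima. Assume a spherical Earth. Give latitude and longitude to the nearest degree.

From cos δ = sin φ₁ sin φ₂ + cos φ₁ cos φ₂ cos Δλ, the central angle is δ ≈ 2.954 rad (169.3°).
Interpolate at f = 0.56 with slerp weights a = sin((1−f)δ)/sin δ ≈ 5.176, b = sin(fδ)/sin δ ≈ 5.353.
p = a·p₁ + b·p₂ ≈ (-0.138, 0.264, -0.955); φ = arcsin(p_z) ≈ -72.67°, λ = atan2(p_y, p_x) ≈ 117.53°.

≈ 73°S, 118°E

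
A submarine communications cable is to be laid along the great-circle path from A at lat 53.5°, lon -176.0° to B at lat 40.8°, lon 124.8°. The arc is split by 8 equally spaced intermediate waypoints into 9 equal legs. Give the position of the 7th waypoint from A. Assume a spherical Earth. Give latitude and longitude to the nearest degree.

Convert each endpoint to a unit vector on the sphere (x = cos φ cos λ, y = cos φ sin λ, z = sin φ).
The central angle between the endpoints is δ = arccos(p₁·p₂) ≈ 0.714 rad (40.9°).
Interpolate at f = 7/9 with slerp weights a = sin((1−f)δ)/sin δ ≈ 0.241, b = sin(fδ)/sin δ ≈ 0.805.
p = a·p₁ + b·p₂ ≈ (-0.491, 0.490, 0.720); φ = arcsin(p_z) ≈ 46.05°, λ = atan2(p_y, p_x) ≈ 135.03°.

≈ lat 46°, lon 135°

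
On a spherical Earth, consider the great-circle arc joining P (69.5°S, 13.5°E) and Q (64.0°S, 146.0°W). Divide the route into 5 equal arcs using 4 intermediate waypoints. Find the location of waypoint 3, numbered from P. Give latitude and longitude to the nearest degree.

The haversine formula gives a central angle δ ≈ 0.798 rad (45.7°) between the endpoints.
Interpolate at f = 3/5 with slerp weights a = sin((1−f)δ)/sin δ ≈ 0.438, b = sin(fδ)/sin δ ≈ 0.644.
p = a·p₁ + b·p₂ ≈ (-0.085, -0.122, -0.989); φ = arcsin(p_z) ≈ -81.47°, λ = atan2(p_y, p_x) ≈ -124.76°.

≈ (81°S, 125°W)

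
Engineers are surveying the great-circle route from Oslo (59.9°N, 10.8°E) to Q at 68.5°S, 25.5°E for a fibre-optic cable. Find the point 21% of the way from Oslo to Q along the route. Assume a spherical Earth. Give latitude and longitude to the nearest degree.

≈ 33°N, 15°E

The haversine formula gives a central angle δ ≈ 2.249 rad (128.8°) between the endpoints.
Interpolate at f = 0.21 with slerp weights a = sin((1−f)δ)/sin δ ≈ 1.257, b = sin(fδ)/sin δ ≈ 0.584.
p = a·p₁ + b·p₂ ≈ (0.812, 0.210, 0.544); φ = arcsin(p_z) ≈ 32.95°, λ = atan2(p_y, p_x) ≈ 14.51°.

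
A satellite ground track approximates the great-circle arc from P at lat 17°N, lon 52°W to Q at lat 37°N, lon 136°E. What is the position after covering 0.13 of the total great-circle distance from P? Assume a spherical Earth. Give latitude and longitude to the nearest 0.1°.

Write both endpoints as unit vectors p₁, p₂ with components (cos φ cos λ, cos φ sin λ, sin φ).
The central angle between the endpoints is δ = arccos(p₁·p₂) ≈ 2.190 rad (125.5°).
Interpolate at f = 0.13 with slerp weights a = sin((1−f)δ)/sin δ ≈ 1.160, b = sin(fδ)/sin δ ≈ 0.345.
p = a·p₁ + b·p₂ ≈ (0.485, -0.683, 0.547); φ = arcsin(p_z) ≈ 33.14°, λ = atan2(p_y, p_x) ≈ -54.62°.

≈ lat 33.1°N, lon 54.6°W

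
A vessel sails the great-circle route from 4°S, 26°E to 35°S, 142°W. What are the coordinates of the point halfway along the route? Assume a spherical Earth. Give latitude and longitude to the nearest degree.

Write both endpoints as unit vectors p₁, p₂ with components (cos φ cos λ, cos φ sin λ, sin φ).
The central angle between the endpoints is δ = arccos(p₁·p₂) ≈ 2.433 rad (139.4°).
Interpolate at f = 1/2 with slerp weights a = sin((1−f)δ)/sin δ ≈ 1.441, b = sin(fδ)/sin δ ≈ 1.441.
p = a·p₁ + b·p₂ ≈ (0.362, -0.097, -0.927); φ = arcsin(p_z) ≈ -68.00°, λ = atan2(p_y, p_x) ≈ -14.94°.

≈ 68°S, 15°W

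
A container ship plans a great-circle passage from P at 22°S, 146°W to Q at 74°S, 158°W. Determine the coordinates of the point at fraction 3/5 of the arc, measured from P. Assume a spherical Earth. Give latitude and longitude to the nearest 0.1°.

The haversine formula gives a central angle δ ≈ 0.915 rad (52.4°) between the endpoints.
Interpolate at f = 3/5 with slerp weights a = sin((1−f)δ)/sin δ ≈ 0.452, b = sin(fδ)/sin δ ≈ 0.658.
p = a·p₁ + b·p₂ ≈ (-0.515, -0.302, -0.802); φ = arcsin(p_z) ≈ -53.32°, λ = atan2(p_y, p_x) ≈ -149.62°.

≈ 53.3°S, 149.6°W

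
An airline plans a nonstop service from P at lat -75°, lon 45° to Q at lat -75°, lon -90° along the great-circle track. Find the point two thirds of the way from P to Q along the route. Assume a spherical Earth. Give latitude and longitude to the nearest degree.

≈ lat -83°, lon -61°

From cos δ = sin φ₁ sin φ₂ + cos φ₁ cos φ₂ cos Δλ, the central angle is δ ≈ 0.483 rad (27.7°).
Interpolate at f = 2/3 with slerp weights a = sin((1−f)δ)/sin δ ≈ 0.345, b = sin(fδ)/sin δ ≈ 0.681.
p = a·p₁ + b·p₂ ≈ (0.063, -0.113, -0.992); φ = arcsin(p_z) ≈ -82.55°, λ = atan2(p_y, p_x) ≈ -60.84°.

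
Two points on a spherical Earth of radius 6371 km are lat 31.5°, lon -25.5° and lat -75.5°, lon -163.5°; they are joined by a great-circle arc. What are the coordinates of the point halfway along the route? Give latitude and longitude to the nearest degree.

≈ lat -33°, lon -40°

Write both endpoints as unit vectors p₁, p₂ with components (cos φ cos λ, cos φ sin λ, sin φ).
The central angle between the endpoints is δ = arccos(p₁·p₂) ≈ 2.298 rad (131.6°).
Interpolate at f = 1/2 with slerp weights a = sin((1−f)δ)/sin δ ≈ 1.221, b = sin(fδ)/sin δ ≈ 1.221.
p = a·p₁ + b·p₂ ≈ (0.646, -0.535, -0.544); φ = arcsin(p_z) ≈ -32.96°, λ = atan2(p_y, p_x) ≈ -39.61°.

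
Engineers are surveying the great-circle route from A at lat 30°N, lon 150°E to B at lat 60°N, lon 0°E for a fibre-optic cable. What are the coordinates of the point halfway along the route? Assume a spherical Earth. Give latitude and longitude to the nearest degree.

≈ lat 70°N, lon 120°E

Convert each endpoint to a unit vector on the sphere (x = cos φ cos λ, y = cos φ sin λ, z = sin φ).
The central angle between the endpoints is δ = arccos(p₁·p₂) ≈ 1.513 rad (86.7°).
Interpolate at f = 1/2 with slerp weights a = sin((1−f)δ)/sin δ ≈ 0.687, b = sin(fδ)/sin δ ≈ 0.687.
p = a·p₁ + b·p₂ ≈ (-0.172, 0.298, 0.939); φ = arcsin(p_z) ≈ 69.90°, λ = atan2(p_y, p_x) ≈ 120.00°.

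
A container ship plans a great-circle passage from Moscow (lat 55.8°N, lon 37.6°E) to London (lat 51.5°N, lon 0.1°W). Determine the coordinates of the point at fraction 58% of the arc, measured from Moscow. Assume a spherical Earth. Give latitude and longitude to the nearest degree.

The haversine formula gives a central angle δ ≈ 0.392 rad (22.5°) between the endpoints.
Interpolate at f = 0.58 with slerp weights a = sin((1−f)δ)/sin δ ≈ 0.429, b = sin(fδ)/sin δ ≈ 0.590.
p = a·p₁ + b·p₂ ≈ (0.558, 0.146, 0.817); φ = arcsin(p_z) ≈ 54.74°, λ = atan2(p_y, p_x) ≈ 14.70°.

≈ lat 55°N, lon 15°E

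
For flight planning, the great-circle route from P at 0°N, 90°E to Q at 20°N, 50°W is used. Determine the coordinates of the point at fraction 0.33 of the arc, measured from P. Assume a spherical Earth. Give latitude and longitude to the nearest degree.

Convert each endpoint to a unit vector on the sphere (x = cos φ cos λ, y = cos φ sin λ, z = sin φ).
The central angle between the endpoints is δ = arccos(p₁·p₂) ≈ 2.374 rad (136.0°).
Interpolate at f = 0.33 with slerp weights a = sin((1−f)δ)/sin δ ≈ 1.440, b = sin(fδ)/sin δ ≈ 1.017.
p = a·p₁ + b·p₂ ≈ (0.614, 0.708, 0.348); φ = arcsin(p_z) ≈ 20.35°, λ = atan2(p_y, p_x) ≈ 49.08°.

≈ 20°N, 49°E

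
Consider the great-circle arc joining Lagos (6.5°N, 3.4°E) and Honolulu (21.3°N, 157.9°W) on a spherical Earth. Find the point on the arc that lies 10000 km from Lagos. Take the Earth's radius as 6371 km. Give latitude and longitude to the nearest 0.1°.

≈ 56.5°N, 96.4°W

Write both endpoints as unit vectors p₁, p₂ with components (cos φ cos λ, cos φ sin λ, sin φ).
The central angle between the endpoints is δ = arccos(p₁·p₂) ≈ 2.560 rad (146.7°). The total great-circle distance is δ·R ≈ 2.560 × 6371 ≈ 16311 km, so the target fraction is f = 10000/16311 ≈ 0.613.
Interpolate at f ≈ 0.613 with slerp weights a = sin((1−f)δ)/sin δ ≈ 1.523, b = sin(fδ)/sin δ ≈ 1.821.
p = a·p₁ + b·p₂ ≈ (-0.061, -0.549, 0.834); φ = arcsin(p_z) ≈ 56.50°, λ = atan2(p_y, p_x) ≈ -96.39°.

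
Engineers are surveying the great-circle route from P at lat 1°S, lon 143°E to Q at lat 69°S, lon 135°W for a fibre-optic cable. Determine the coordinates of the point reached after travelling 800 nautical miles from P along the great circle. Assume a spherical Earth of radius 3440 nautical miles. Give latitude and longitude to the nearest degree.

The haversine formula gives a central angle δ ≈ 1.505 rad (86.2°) between the endpoints. The total great-circle distance is δ·R ≈ 1.505 × 3440 ≈ 5176 nmi, so the target fraction is f = 800/5176 ≈ 0.155.
Interpolate at f ≈ 0.155 with slerp weights a = sin((1−f)δ)/sin δ ≈ 0.958, b = sin(fδ)/sin δ ≈ 0.231.
p = a·p₁ + b·p₂ ≈ (-0.823, 0.518, -0.232); φ = arcsin(p_z) ≈ -13.44°, λ = atan2(p_y, p_x) ≈ 147.83°.

≈ lat 13°S, lon 148°E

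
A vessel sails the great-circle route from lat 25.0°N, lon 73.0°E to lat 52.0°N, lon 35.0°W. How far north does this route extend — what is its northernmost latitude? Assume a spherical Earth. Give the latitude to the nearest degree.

≈ 57°N

The great circle lies in the plane with unit normal n̂ = (p₁ × p₂)/|p₁ × p₂|.
Here n̂_z ≈ -0.538; the vertex latitude is φ_max = arccos|n̂_z| ≈ 57.5°.
Check via Clairaut: cos φ_max = |cos φ₁| · sin C = cos(25.0°)·sin(36.4°) ≈ 0.538, again giving ≈ 57.5°.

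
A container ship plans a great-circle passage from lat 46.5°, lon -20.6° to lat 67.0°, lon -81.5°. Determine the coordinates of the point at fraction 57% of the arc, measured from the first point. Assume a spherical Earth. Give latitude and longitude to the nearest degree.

≈ lat 62°, lon -46°

Write both endpoints as unit vectors p₁, p₂ with components (cos φ cos λ, cos φ sin λ, sin φ).
The central angle between the endpoints is δ = arccos(p₁·p₂) ≈ 0.646 rad (37.0°).
Interpolate at f = 0.57 with slerp weights a = sin((1−f)δ)/sin δ ≈ 0.456, b = sin(fδ)/sin δ ≈ 0.598.
p = a·p₁ + b·p₂ ≈ (0.328, -0.341, 0.881); φ = arcsin(p_z) ≈ 61.74°, λ = atan2(p_y, p_x) ≈ -46.14°.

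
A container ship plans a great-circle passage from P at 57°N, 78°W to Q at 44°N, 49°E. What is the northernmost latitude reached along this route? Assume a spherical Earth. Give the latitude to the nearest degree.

≈ 71°N

The great circle lies in the plane with unit normal n̂ = (p₁ × p₂)/|p₁ × p₂|.
Here n̂_z ≈ +0.334; the vertex latitude is φ_max = arccos|n̂_z| ≈ 70.5°.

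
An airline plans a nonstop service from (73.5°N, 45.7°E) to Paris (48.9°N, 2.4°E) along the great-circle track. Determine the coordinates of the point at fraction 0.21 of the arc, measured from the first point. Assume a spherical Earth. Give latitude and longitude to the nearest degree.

≈ (70°N, 29°E)

Convert each endpoint to a unit vector on the sphere (x = cos φ cos λ, y = cos φ sin λ, z = sin φ).
The central angle between the endpoints is δ = arccos(p₁·p₂) ≈ 0.539 rad (30.9°).
Interpolate at f = 0.21 with slerp weights a = sin((1−f)δ)/sin δ ≈ 0.805, b = sin(fδ)/sin δ ≈ 0.220.
p = a·p₁ + b·p₂ ≈ (0.304, 0.170, 0.937); φ = arcsin(p_z) ≈ 69.62°, λ = atan2(p_y, p_x) ≈ 29.15°.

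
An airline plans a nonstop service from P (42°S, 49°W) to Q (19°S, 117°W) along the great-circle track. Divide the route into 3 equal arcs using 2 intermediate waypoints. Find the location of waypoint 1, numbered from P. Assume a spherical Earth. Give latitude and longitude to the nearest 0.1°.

≈ (38.9°S, 75.6°W)

Convert each endpoint to a unit vector on the sphere (x = cos φ cos λ, y = cos φ sin λ, z = sin φ).
The central angle between the endpoints is δ = arccos(p₁·p₂) ≈ 1.069 rad (61.2°).
Interpolate at f = 1/3 with slerp weights a = sin((1−f)δ)/sin δ ≈ 0.746, b = sin(fδ)/sin δ ≈ 0.398.
p = a·p₁ + b·p₂ ≈ (0.193, -0.753, -0.629); φ = arcsin(p_z) ≈ -38.94°, λ = atan2(p_y, p_x) ≈ -75.65°.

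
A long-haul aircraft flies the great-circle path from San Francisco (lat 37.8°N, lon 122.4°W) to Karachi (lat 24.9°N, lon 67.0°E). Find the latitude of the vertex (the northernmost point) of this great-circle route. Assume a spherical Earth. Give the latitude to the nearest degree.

≈ 82°N

The great circle lies in the plane with unit normal n̂ = (p₁ × p₂)/|p₁ × p₂|.
Here n̂_z ≈ -0.131; the vertex latitude is φ_max = arccos|n̂_z| ≈ 82.5°.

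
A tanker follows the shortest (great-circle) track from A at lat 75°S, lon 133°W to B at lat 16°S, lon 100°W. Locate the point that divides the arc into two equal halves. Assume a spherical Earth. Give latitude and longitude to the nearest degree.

≈ lat 46°S, lon 107°W

Write both endpoints as unit vectors p₁, p₂ with components (cos φ cos λ, cos φ sin λ, sin φ).
The central angle between the endpoints is δ = arccos(p₁·p₂) ≈ 1.076 rad (61.6°).
Interpolate at f = 1/2 with slerp weights a = sin((1−f)δ)/sin δ ≈ 0.582, b = sin(fδ)/sin δ ≈ 0.582.
p = a·p₁ + b·p₂ ≈ (-0.200, -0.661, -0.723); φ = arcsin(p_z) ≈ -46.29°, λ = atan2(p_y, p_x) ≈ -106.82°.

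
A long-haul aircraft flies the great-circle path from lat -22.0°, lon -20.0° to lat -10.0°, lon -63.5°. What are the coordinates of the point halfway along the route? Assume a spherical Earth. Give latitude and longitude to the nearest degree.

The haversine formula gives a central angle δ ≈ 0.756 rad (43.3°) between the endpoints.
Interpolate at f = 1/2 with slerp weights a = sin((1−f)δ)/sin δ ≈ 0.538, b = sin(fδ)/sin δ ≈ 0.538.
p = a·p₁ + b·p₂ ≈ (0.705, -0.645, -0.295); φ = arcsin(p_z) ≈ -17.16°, λ = atan2(p_y, p_x) ≈ -42.44°.

≈ lat -17°, lon -42°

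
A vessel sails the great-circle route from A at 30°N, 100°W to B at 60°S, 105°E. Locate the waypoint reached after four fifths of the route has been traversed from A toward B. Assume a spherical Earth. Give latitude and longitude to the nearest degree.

Write both endpoints as unit vectors p₁, p₂ with components (cos φ cos λ, cos φ sin λ, sin φ).
The central angle between the endpoints is δ = arccos(p₁·p₂) ≈ 2.542 rad (145.6°).
Interpolate at f = 4/5 with slerp weights a = sin((1−f)δ)/sin δ ≈ 0.862, b = sin(fδ)/sin δ ≈ 1.585.
p = a·p₁ + b·p₂ ≈ (-0.335, 0.030, -0.942); φ = arcsin(p_z) ≈ -70.35°, λ = atan2(p_y, p_x) ≈ 174.84°.

≈ 70°S, 175°E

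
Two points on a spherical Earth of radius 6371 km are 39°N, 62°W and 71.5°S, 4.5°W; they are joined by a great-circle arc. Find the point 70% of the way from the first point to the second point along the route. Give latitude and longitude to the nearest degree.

≈ 41°S, 39°W

The haversine formula gives a central angle δ ≈ 2.054 rad (117.7°) between the endpoints.
Interpolate at f = 0.70 with slerp weights a = sin((1−f)δ)/sin δ ≈ 0.652, b = sin(fδ)/sin δ ≈ 1.119.
p = a·p₁ + b·p₂ ≈ (0.592, -0.476, -0.651); φ = arcsin(p_z) ≈ -40.59°, λ = atan2(p_y, p_x) ≈ -38.77°.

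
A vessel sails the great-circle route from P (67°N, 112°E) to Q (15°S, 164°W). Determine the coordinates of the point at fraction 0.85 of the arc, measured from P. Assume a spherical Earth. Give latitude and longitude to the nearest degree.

The haversine formula gives a central angle δ ≈ 1.771 rad (101.5°) between the endpoints.
Interpolate at f = 0.85 with slerp weights a = sin((1−f)δ)/sin δ ≈ 0.268, b = sin(fδ)/sin δ ≈ 1.018.
p = a·p₁ + b·p₂ ≈ (-0.985, -0.174, -0.017); φ = arcsin(p_z) ≈ -0.97°, λ = atan2(p_y, p_x) ≈ -169.98°.

≈ (1°S, 170°W)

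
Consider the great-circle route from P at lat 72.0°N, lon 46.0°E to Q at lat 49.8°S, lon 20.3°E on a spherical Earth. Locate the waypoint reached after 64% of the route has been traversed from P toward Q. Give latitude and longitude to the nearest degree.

Write both endpoints as unit vectors p₁, p₂ with components (cos φ cos λ, cos φ sin λ, sin φ).
The central angle between the endpoints is δ = arccos(p₁·p₂) ≈ 2.149 rad (123.1°).
Interpolate at f = 0.64 with slerp weights a = sin((1−f)δ)/sin δ ≈ 0.835, b = sin(fδ)/sin δ ≈ 1.172.
p = a·p₁ + b·p₂ ≈ (0.888, 0.448, -0.101); φ = arcsin(p_z) ≈ -5.80°, λ = atan2(p_y, p_x) ≈ 26.75°.

≈ lat 6°S, lon 27°E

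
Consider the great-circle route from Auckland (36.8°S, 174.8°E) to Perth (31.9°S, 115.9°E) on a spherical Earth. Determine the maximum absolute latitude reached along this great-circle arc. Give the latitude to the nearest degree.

≈ 39°S

The great circle lies in the plane with unit normal n̂ = (p₁ × p₂)/|p₁ × p₂|.
Here n̂_z ≈ -0.782; the vertex latitude is φ_max = arccos|n̂_z| ≈ 38.6°.
Check via Clairaut: cos φ_max = |cos φ₁| · sin C = cos(36.8°)·sin(102.4°) ≈ 0.782, again giving ≈ 38.6°.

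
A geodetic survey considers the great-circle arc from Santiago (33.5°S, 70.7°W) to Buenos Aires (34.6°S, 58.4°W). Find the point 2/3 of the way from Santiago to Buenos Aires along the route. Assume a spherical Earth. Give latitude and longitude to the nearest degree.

From cos δ = sin φ₁ sin φ₂ + cos φ₁ cos φ₂ cos Δλ, the central angle is δ ≈ 0.179 rad (10.2°).
Interpolate at f = 2/3 with slerp weights a = sin((1−f)δ)/sin δ ≈ 0.335, b = sin(fδ)/sin δ ≈ 0.669.
p = a·p₁ + b·p₂ ≈ (0.381, -0.732, -0.565); φ = arcsin(p_z) ≈ -34.37°, λ = atan2(p_y, p_x) ≈ -62.53°.

≈ (34°S, 63°W)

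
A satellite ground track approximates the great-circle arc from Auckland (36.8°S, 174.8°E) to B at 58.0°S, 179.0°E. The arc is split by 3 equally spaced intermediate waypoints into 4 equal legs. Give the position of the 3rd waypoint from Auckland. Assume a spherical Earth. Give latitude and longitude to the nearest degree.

≈ 53°S, 178°E

Write both endpoints as unit vectors p₁, p₂ with components (cos φ cos λ, cos φ sin λ, sin φ).
The central angle between the endpoints is δ = arccos(p₁·p₂) ≈ 0.373 rad (21.4°).
Interpolate at f = 3/4 with slerp weights a = sin((1−f)δ)/sin δ ≈ 0.256, b = sin(fδ)/sin δ ≈ 0.758.
p = a·p₁ + b·p₂ ≈ (-0.605, 0.026, -0.796); φ = arcsin(p_z) ≈ -52.72°, λ = atan2(p_y, p_x) ≈ 177.58°.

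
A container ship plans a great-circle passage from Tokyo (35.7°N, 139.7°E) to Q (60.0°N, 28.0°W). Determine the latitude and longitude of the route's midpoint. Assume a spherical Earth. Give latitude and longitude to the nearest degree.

From cos δ = sin φ₁ sin φ₂ + cos φ₁ cos φ₂ cos Δλ, the central angle is δ ≈ 1.462 rad (83.8°).
Interpolate at f = 1/2 with slerp weights a = sin((1−f)δ)/sin δ ≈ 0.672, b = sin(fδ)/sin δ ≈ 0.672.
p = a·p₁ + b·p₂ ≈ (-0.119, 0.195, 0.973); φ = arcsin(p_z) ≈ 76.78°, λ = atan2(p_y, p_x) ≈ 121.48°.

≈ (77°N, 121°E)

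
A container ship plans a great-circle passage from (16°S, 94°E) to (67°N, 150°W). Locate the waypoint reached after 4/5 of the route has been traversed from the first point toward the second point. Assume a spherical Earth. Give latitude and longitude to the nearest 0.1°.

Write both endpoints as unit vectors p₁, p₂ with components (cos φ cos λ, cos φ sin λ, sin φ).
The central angle between the endpoints is δ = arccos(p₁·p₂) ≈ 2.002 rad (114.7°).
Interpolate at f = 4/5 with slerp weights a = sin((1−f)δ)/sin δ ≈ 0.429, b = sin(fδ)/sin δ ≈ 1.100.
p = a·p₁ + b·p₂ ≈ (-0.401, 0.197, 0.895); φ = arcsin(p_z) ≈ 63.46°, λ = atan2(p_y, p_x) ≈ 153.89°.

≈ (63.5°N, 153.9°E)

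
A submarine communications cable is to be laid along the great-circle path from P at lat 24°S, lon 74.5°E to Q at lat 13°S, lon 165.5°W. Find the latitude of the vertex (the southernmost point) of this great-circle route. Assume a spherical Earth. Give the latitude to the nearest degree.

The great circle lies in the plane with unit normal n̂ = (p₁ × p₂)/|p₁ × p₂|.
Here n̂_z ≈ +0.824; the vertex latitude is φ_max = arccos|n̂_z| ≈ 34.5°.
Check via Clairaut: cos φ_max = |cos φ₁| · sin C = cos(24.0°)·sin(115.6°) ≈ 0.824, again giving ≈ 34.5°.

≈ 35°S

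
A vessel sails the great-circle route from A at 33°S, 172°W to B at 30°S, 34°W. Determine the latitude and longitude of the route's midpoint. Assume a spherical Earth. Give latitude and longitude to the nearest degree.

Write both endpoints as unit vectors p₁, p₂ with components (cos φ cos λ, cos φ sin λ, sin φ).
The central angle between the endpoints is δ = arccos(p₁·p₂) ≈ 1.842 rad (105.5°).
Interpolate at f = 1/2 with slerp weights a = sin((1−f)δ)/sin δ ≈ 0.826, b = sin(fδ)/sin δ ≈ 0.826.
p = a·p₁ + b·p₂ ≈ (-0.093, -0.497, -0.863); φ = arcsin(p_z) ≈ -59.66°, λ = atan2(p_y, p_x) ≈ -100.61°.

≈ 60°S, 101°W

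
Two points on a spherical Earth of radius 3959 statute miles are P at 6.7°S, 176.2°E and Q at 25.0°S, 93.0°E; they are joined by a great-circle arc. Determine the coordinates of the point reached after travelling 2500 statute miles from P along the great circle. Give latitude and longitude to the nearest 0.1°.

Convert each endpoint to a unit vector on the sphere (x = cos φ cos λ, y = cos φ sin λ, z = sin φ).
The central angle between the endpoints is δ = arccos(p₁·p₂) ≈ 1.414 rad (81.0°). The total great-circle distance is δ·R ≈ 1.414 × 3959 ≈ 5599 mi, so the target fraction is f = 2500/5599 ≈ 0.446.
Interpolate at f ≈ 0.446 with slerp weights a = sin((1−f)δ)/sin δ ≈ 0.714, b = sin(fδ)/sin δ ≈ 0.598.
p = a·p₁ + b·p₂ ≈ (-0.736, 0.588, -0.336); φ = arcsin(p_z) ≈ -19.63°, λ = atan2(p_y, p_x) ≈ 141.38°.

≈ 19.6°S, 141.4°E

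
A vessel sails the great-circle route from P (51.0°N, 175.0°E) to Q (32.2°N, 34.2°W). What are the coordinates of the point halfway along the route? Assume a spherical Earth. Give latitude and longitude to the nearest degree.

≈ (72°N, 80°W)

Write both endpoints as unit vectors p₁, p₂ with components (cos φ cos λ, cos φ sin λ, sin φ).
The central angle between the endpoints is δ = arccos(p₁·p₂) ≈ 1.622 rad (92.9°).
Interpolate at f = 1/2 with slerp weights a = sin((1−f)δ)/sin δ ≈ 0.726, b = sin(fδ)/sin δ ≈ 0.726.
p = a·p₁ + b·p₂ ≈ (0.053, -0.305, 0.951); φ = arcsin(p_z) ≈ 71.94°, λ = atan2(p_y, p_x) ≈ -80.17°.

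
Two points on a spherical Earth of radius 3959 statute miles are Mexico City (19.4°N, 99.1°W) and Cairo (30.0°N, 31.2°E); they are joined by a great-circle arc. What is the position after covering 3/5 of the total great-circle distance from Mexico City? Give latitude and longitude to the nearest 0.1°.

≈ 48.0°N, 22.7°W

Convert each endpoint to a unit vector on the sphere (x = cos φ cos λ, y = cos φ sin λ, z = sin φ).
The central angle between the endpoints is δ = arccos(p₁·p₂) ≈ 1.941 rad (111.2°).
Interpolate at f = 3/5 with slerp weights a = sin((1−f)δ)/sin δ ≈ 0.752, b = sin(fδ)/sin δ ≈ 0.986.
p = a·p₁ + b·p₂ ≈ (0.618, -0.258, 0.743); φ = arcsin(p_z) ≈ 47.95°, λ = atan2(p_y, p_x) ≈ -22.67°.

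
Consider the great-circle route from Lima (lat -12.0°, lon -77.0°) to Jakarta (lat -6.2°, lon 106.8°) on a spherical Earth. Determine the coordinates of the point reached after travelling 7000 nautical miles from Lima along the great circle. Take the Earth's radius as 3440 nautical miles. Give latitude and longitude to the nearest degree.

≈ lat -50°, lon 120°

From cos δ = sin φ₁ sin φ₂ + cos φ₁ cos φ₂ cos Δλ, the central angle is δ ≈ 2.817 rad (161.4°). The total great-circle distance is δ·R ≈ 2.817 × 3440 ≈ 9691 nmi, so the target fraction is f = 7000/9691 ≈ 0.722.
Interpolate at f ≈ 0.722 with slerp weights a = sin((1−f)δ)/sin δ ≈ 2.211, b = sin(fδ)/sin δ ≈ 2.805.
p = a·p₁ + b·p₂ ≈ (-0.320, 0.562, -0.763); φ = arcsin(p_z) ≈ -49.71°, λ = atan2(p_y, p_x) ≈ 119.61°.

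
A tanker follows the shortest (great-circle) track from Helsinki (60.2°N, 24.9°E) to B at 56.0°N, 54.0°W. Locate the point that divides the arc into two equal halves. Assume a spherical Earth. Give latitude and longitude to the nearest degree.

The haversine formula gives a central angle δ ≈ 0.687 rad (39.4°) between the endpoints.
Interpolate at f = 1/2 with slerp weights a = sin((1−f)δ)/sin δ ≈ 0.531, b = sin(fδ)/sin δ ≈ 0.531.
p = a·p₁ + b·p₂ ≈ (0.414, -0.129, 0.901); φ = arcsin(p_z) ≈ 64.30°, λ = atan2(p_y, p_x) ≈ -17.33°.

≈ 64°N, 17°W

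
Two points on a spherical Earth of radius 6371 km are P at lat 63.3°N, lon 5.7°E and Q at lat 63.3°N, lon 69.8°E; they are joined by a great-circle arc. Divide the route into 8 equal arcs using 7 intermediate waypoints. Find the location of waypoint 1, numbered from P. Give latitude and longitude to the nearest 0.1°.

The haversine formula gives a central angle δ ≈ 0.482 rad (27.6°) between the endpoints.
Interpolate at f = 1/8 with slerp weights a = sin((1−f)δ)/sin δ ≈ 0.883, b = sin(fδ)/sin δ ≈ 0.130.
p = a·p₁ + b·p₂ ≈ (0.415, 0.094, 0.905); φ = arcsin(p_z) ≈ 64.82°, λ = atan2(p_y, p_x) ≈ 12.79°.

≈ lat 64.8°N, lon 12.8°E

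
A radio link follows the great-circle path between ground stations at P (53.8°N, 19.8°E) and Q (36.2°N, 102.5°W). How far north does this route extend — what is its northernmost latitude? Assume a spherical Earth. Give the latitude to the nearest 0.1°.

The great circle lies in the plane with unit normal n̂ = (p₁ × p₂)/|p₁ × p₂|.
Here n̂_z ≈ -0.413; the vertex latitude is φ_max = arccos|n̂_z| ≈ 65.6°.
Check via Clairaut: cos φ_max = |cos φ₁| · sin C = cos(53.8°)·sin(44.4°) ≈ 0.413, again giving ≈ 65.6°.

≈ 65.6°N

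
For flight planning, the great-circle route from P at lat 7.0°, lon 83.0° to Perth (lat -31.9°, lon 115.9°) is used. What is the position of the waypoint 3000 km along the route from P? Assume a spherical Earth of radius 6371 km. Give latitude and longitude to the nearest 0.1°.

Convert each endpoint to a unit vector on the sphere (x = cos φ cos λ, y = cos φ sin λ, z = sin φ).
The central angle between the endpoints is δ = arccos(p₁·p₂) ≈ 0.872 rad (50.0°). The total great-circle distance is δ·R ≈ 0.872 × 6371 ≈ 5557 km, so the target fraction is f = 3000/5557 ≈ 0.540.
Interpolate at f ≈ 0.540 with slerp weights a = sin((1−f)δ)/sin δ ≈ 0.510, b = sin(fδ)/sin δ ≈ 0.592.
p = a·p₁ + b·p₂ ≈ (-0.158, 0.955, -0.251); φ = arcsin(p_z) ≈ -14.53°, λ = atan2(p_y, p_x) ≈ 99.39°.

≈ lat -14.5°, lon 99.4°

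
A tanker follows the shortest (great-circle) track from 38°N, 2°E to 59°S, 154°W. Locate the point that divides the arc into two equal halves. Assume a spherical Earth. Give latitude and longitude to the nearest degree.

Write both endpoints as unit vectors p₁, p₂ with components (cos φ cos λ, cos φ sin λ, sin φ).
The central angle between the endpoints is δ = arccos(p₁·p₂) ≈ 2.687 rad (154.0°).
Interpolate at f = 1/2 with slerp weights a = sin((1−f)δ)/sin δ ≈ 2.219, b = sin(fδ)/sin δ ≈ 2.219.
p = a·p₁ + b·p₂ ≈ (0.720, -0.440, -0.536); φ = arcsin(p_z) ≈ -32.41°, λ = atan2(p_y, p_x) ≈ -31.42°.

≈ 32°S, 31°W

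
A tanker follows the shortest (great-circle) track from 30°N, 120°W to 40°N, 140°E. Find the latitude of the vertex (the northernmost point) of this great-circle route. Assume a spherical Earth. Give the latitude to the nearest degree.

≈ 48°N

The great circle lies in the plane with unit normal n̂ = (p₁ × p₂)/|p₁ × p₂|.
Here n̂_z ≈ -0.668; the vertex latitude is φ_max = arccos|n̂_z| ≈ 48.1°.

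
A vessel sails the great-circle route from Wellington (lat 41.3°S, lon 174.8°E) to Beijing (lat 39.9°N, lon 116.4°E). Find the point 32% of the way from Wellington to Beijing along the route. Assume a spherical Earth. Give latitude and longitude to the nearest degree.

Convert each endpoint to a unit vector on the sphere (x = cos φ cos λ, y = cos φ sin λ, z = sin φ).
The central angle between the endpoints is δ = arccos(p₁·p₂) ≈ 1.692 rad (97.0°).
Interpolate at f = 0.32 with slerp weights a = sin((1−f)δ)/sin δ ≈ 0.920, b = sin(fδ)/sin δ ≈ 0.519.
p = a·p₁ + b·p₂ ≈ (-0.865, 0.420, -0.274); φ = arcsin(p_z) ≈ -15.90°, λ = atan2(p_y, p_x) ≈ 154.14°.

≈ lat 16°S, lon 154°E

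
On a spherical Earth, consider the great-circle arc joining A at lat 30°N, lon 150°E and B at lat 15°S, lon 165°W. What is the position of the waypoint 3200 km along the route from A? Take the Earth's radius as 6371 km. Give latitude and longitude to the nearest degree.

≈ lat 10°N, lon 172°E

Write both endpoints as unit vectors p₁, p₂ with components (cos φ cos λ, cos φ sin λ, sin φ).
The central angle between the endpoints is δ = arccos(p₁·p₂) ≈ 1.090 rad (62.5°). The total great-circle distance is δ·R ≈ 1.090 × 6371 ≈ 6947 km, so the target fraction is f = 3200/6947 ≈ 0.461.
Interpolate at f ≈ 0.461 with slerp weights a = sin((1−f)δ)/sin δ ≈ 0.626, b = sin(fδ)/sin δ ≈ 0.543.
p = a·p₁ + b·p₂ ≈ (-0.976, 0.135, 0.172); φ = arcsin(p_z) ≈ 9.92°, λ = atan2(p_y, p_x) ≈ 172.11°.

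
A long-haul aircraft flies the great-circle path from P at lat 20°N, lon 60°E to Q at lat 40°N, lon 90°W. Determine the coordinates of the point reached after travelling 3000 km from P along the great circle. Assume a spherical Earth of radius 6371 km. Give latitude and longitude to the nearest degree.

Write both endpoints as unit vectors p₁, p₂ with components (cos φ cos λ, cos φ sin λ, sin φ).
The central angle between the endpoints is δ = arccos(p₁·p₂) ≈ 1.986 rad (113.8°). The total great-circle distance is δ·R ≈ 1.986 × 6371 ≈ 12654 km, so the target fraction is f = 3000/12654 ≈ 0.237.
Interpolate at f ≈ 0.237 with slerp weights a = sin((1−f)δ)/sin δ ≈ 1.091, b = sin(fδ)/sin δ ≈ 0.496.
p = a·p₁ + b·p₂ ≈ (0.513, 0.508, 0.692); φ = arcsin(p_z) ≈ 43.79°, λ = atan2(p_y, p_x) ≈ 44.75°.

≈ lat 44°N, lon 45°E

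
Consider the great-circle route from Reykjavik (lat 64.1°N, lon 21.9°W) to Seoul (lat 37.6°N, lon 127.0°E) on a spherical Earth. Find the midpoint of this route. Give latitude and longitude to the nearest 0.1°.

≈ lat 72.5°N, lon 98.7°E

The haversine formula gives a central angle δ ≈ 1.316 rad (75.4°) between the endpoints.
Interpolate at f = 1/2 with slerp weights a = sin((1−f)δ)/sin δ ≈ 0.632, b = sin(fδ)/sin δ ≈ 0.632.
p = a·p₁ + b·p₂ ≈ (-0.045, 0.297, 0.954); φ = arcsin(p_z) ≈ 72.53°, λ = atan2(p_y, p_x) ≈ 98.66°.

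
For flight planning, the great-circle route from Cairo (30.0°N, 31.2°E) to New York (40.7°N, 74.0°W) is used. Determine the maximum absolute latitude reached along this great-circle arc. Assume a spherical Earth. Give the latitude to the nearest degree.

The great circle lies in the plane with unit normal n̂ = (p₁ × p₂)/|p₁ × p₂|.
Here n̂_z ≈ -0.641; the vertex latitude is φ_max = arccos|n̂_z| ≈ 50.1°.
Check via Clairaut: cos φ_max = |cos φ₁| · sin C = cos(30.0°)·sin(47.8°) ≈ 0.641, again giving ≈ 50.1°.

≈ 50°N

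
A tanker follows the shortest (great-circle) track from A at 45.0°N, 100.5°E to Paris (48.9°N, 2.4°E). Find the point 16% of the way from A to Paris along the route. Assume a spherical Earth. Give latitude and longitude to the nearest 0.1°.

≈ 51.2°N, 88.8°E

Write both endpoints as unit vectors p₁, p₂ with components (cos φ cos λ, cos φ sin λ, sin φ).
The central angle between the endpoints is δ = arccos(p₁·p₂) ≈ 1.085 rad (62.1°).
Interpolate at f = 0.16 with slerp weights a = sin((1−f)δ)/sin δ ≈ 0.894, b = sin(fδ)/sin δ ≈ 0.195.
p = a·p₁ + b·p₂ ≈ (0.013, 0.627, 0.779); φ = arcsin(p_z) ≈ 51.18°, λ = atan2(p_y, p_x) ≈ 88.80°.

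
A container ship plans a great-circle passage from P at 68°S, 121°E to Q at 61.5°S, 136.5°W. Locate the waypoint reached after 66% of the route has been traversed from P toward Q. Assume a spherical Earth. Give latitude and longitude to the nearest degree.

Convert each endpoint to a unit vector on the sphere (x = cos φ cos λ, y = cos φ sin λ, z = sin φ).
The central angle between the endpoints is δ = arccos(p₁·p₂) ≈ 0.682 rad (39.1°).
Interpolate at f = 0.66 with slerp weights a = sin((1−f)δ)/sin δ ≈ 0.365, b = sin(fδ)/sin δ ≈ 0.690.
p = a·p₁ + b·p₂ ≈ (-0.309, -0.110, -0.945); φ = arcsin(p_z) ≈ -70.85°, λ = atan2(p_y, p_x) ≈ -160.48°.

≈ 71°S, 160°W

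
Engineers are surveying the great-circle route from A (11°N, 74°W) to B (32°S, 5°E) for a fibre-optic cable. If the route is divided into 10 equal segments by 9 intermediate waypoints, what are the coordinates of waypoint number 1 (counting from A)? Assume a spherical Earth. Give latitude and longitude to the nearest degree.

≈ (6°N, 67°W)

From cos δ = sin φ₁ sin φ₂ + cos φ₁ cos φ₂ cos Δλ, the central angle is δ ≈ 1.513 rad (86.7°).
Interpolate at f = 1/10 with slerp weights a = sin((1−f)δ)/sin δ ≈ 0.980, b = sin(fδ)/sin δ ≈ 0.151.
p = a·p₁ + b·p₂ ≈ (0.393, -0.913, 0.107); φ = arcsin(p_z) ≈ 6.14°, λ = atan2(p_y, p_x) ≈ -66.74°.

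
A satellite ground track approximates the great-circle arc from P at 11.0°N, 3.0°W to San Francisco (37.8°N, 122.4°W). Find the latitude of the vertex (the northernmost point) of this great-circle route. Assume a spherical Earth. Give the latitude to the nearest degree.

≈ 46°N

The great circle lies in the plane with unit normal n̂ = (p₁ × p₂)/|p₁ × p₂|.
Here n̂_z ≈ -0.701; the vertex latitude is φ_max = arccos|n̂_z| ≈ 45.5°.
Check via Clairaut: cos φ_max = |cos φ₁| · sin C = cos(11.0°)·sin(45.5°) ≈ 0.701, again giving ≈ 45.5°.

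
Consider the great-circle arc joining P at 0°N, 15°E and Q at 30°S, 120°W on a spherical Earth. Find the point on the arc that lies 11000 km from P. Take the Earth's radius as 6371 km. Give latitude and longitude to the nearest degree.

Write both endpoints as unit vectors p₁, p₂ with components (cos φ cos λ, cos φ sin λ, sin φ).
The central angle between the endpoints is δ = arccos(p₁·p₂) ≈ 2.230 rad (127.8°). The total great-circle distance is δ·R ≈ 2.230 × 6371 ≈ 14206 km, so the target fraction is f = 11000/14206 ≈ 0.774.
Interpolate at f ≈ 0.774 with slerp weights a = sin((1−f)δ)/sin δ ≈ 0.610, b = sin(fδ)/sin δ ≈ 1.250.
p = a·p₁ + b·p₂ ≈ (0.048, -0.779, -0.625); φ = arcsin(p_z) ≈ -38.67°, λ = atan2(p_y, p_x) ≈ -86.46°.

≈ 39°S, 86°W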